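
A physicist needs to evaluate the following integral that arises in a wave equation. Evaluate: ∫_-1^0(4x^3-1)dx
Step 1: Find antiderivative F(x) = x^4 - x
Step 2: F(0) - F(-1) = 0 - (2) = -2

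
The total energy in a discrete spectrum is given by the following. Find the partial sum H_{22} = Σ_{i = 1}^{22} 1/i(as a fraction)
H_22=1 + 1/2 + 1/3 + ... + 1/22
=19093197/5173168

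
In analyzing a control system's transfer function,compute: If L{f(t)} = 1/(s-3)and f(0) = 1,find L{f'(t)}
L{f'(t)}=s·F(s) - f(0)=s/(s-3)-1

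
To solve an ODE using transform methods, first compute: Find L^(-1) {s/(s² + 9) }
L^(-1){s/(s² + w²)} = cos(wt)
Here w = 3

Answer: cos(3t)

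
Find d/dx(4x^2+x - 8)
Power rule: d/dx(ax^n) = n·a·x^(n-1)
Term by term: 8·x + 1

Answer: 8x + 1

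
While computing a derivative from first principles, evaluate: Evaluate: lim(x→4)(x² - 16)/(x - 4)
Factor: (x² - 16)=(x-4)(x + 4)
Cancel (x-4): lim(x→4) (x + 4)=8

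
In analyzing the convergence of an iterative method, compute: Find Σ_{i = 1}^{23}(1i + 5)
= 1·Σ i + 5·23 = 1·276 + 115 = 391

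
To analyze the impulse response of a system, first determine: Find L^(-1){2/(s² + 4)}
L^(-1){w/(s² + w²)} = sin(wt)
Here w = 2

Answer: sin(2t)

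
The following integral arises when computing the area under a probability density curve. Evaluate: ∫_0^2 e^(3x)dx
Antiderivative: (1/3)e^(3x)
Evaluate: (1/3)(e^6-1)

Answer: (e^6-1)/3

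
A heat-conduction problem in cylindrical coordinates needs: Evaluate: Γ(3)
Γ(n)=(n-1)! for positive integers
Γ(3)=2!=2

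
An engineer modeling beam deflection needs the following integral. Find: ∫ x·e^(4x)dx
Integration by parts: u=x, dv=e^(4x) dx
du=dx, v=e^(4x)/4
=x·e^(4x)/4 - ∫ e^(4x)/4 dx
=x·e^(4x)/4 - e^(4x)/16+C

Answer: e^(4x)(x/4-1/16)+C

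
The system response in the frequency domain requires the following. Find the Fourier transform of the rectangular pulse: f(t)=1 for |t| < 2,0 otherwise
F(omega)=integral from -2 to 2 of e^(-j * omega * t) dt
=2 * sin(2 * omega)/omega=4 * sinc(2 * omega/pi)

Answer: 2 * sin(2 * omega)/omega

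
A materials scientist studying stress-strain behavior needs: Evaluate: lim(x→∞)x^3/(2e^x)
Apply L'Hôpital 3 times (∞/∞ each time):
Eventually get 3!/(2e^x) → 0

Answer: 0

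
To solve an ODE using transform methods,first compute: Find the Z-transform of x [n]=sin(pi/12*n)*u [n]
Z{sin(w0*n)*u[n]}=z*sin(w0)/(z^2-2z*cos(w0)+1)
With w0=pi/12: X(z)=z*sin(pi/12)/(z^2-2z*cos(pi/12)+1)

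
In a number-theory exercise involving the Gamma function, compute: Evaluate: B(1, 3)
B(x,y)=Γ(x)Γ(y)/Γ(x + y)=(x-1)!(y-1)!/(x + y-1)!
B(1,3)=0!·2!/3!=1/3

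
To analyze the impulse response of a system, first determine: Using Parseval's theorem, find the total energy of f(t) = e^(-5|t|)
Parseval's theorem: E=integral |f(t)|^2 dt=(1/2pi) integral |F(omega)|^2 domega
E=integral_{-inf}^{inf} e^(-10|t|) dt=2 * integral_0^inf e^(-10t) dt=2/(2 * 5)=1/5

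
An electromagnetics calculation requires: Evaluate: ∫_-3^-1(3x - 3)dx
Step 1: Find antiderivative F(x) = (3/2)x^2-3x
Step 2: F(-1) - F(-3) = 9/2 - (45/2) = -18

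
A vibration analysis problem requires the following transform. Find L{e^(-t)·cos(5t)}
First shifting: L{e^(at)f(t)} = F(s-a)
L{cos(5t)} = s/(s²+25)
Shift: (s+1)/((s+1)²+25)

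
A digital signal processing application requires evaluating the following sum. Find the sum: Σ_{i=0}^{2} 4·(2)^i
Geometric series: S=a(1 - r^n)/(1 - r)
a=4, r=2, n=3
S=4(1-8)/-1=28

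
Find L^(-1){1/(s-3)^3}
L^(-1){1/(s-a)^n} = t^(n-1)·e^(at)/(n-1)!
Here a = 3, n = 3: t^2·e^(3t)/2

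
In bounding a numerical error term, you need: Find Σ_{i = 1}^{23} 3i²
= 3·n(n + 1)(2n + 1)/6 = 3·23·24·47/6 = 12972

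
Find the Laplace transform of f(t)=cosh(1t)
L{cosh(at)}=s/(s²-a²)
L{cosh(1t)}=s/(s²-1)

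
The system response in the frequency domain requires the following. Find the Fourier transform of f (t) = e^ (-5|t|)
Using the standard pair: F{e^(-a|t|)} = 2a/(a^2 + omega^2)
With a = 5: F(omega) = 10/(25 + omega^2)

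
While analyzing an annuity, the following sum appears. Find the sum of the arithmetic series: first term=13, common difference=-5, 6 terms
Last term: a_n = 13 + (6 - 1)·-5 = -12
Sum = n(a_1 + a_n)/2 = 6(13 + (-12))/2 = 3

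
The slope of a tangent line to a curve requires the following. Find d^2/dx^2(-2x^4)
Apply power rule 2 times:
d^1: -8x^3
d^2: -24x^2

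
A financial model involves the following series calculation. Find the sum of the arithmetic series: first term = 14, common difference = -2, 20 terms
Last term: a_n = 14 + (20 - 1)·-2 = -24
Sum = n(a_1 + a_n)/2 = 20(14 + (-24))/2 = -100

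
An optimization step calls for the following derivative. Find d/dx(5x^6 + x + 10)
Power rule: d/dx(ax^n)=n·a·x^(n-1)
Term by term: 30·x^5+1

Answer: 30x^5+1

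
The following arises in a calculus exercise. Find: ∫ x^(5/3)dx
Power rule: ∫ x^(5/3) dx = x^(8/3)/(8/3) + C

Answer: (3/8)·x^(8/3) + C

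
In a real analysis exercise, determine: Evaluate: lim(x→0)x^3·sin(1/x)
Squeeze theorem: -|x^3| ≤ x^3·sin(1/x) ≤ |x^3|
Since x^3 → 0 as x → 0, by squeeze theorem the limit is 0

Answer: 0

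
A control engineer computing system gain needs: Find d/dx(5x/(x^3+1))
Quotient rule: (f/g)'=(f'g - fg')/g²
f=5x, f'=5
g=x^3 + 1, g'=3x^2

Answer: (5·(x^3 + 1) - 15x^3)/(x^3 + 1)²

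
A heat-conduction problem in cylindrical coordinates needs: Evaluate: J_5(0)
J_n(0)=0 for all n > 0 (Bessel function of first kind)
J_5(0)=0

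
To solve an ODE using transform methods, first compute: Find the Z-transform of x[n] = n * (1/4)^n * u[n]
Using the property Z{n*a^n*u[n]}=az/(z-a)^2
With a=1/4: X(z)=(1/4)z/(z - 1/4)^2, |z| > 1/4

Answer: (1/4)z/(z - 1/4)^2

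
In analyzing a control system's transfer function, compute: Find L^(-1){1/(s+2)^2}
L^(-1){1/(s-a)^n}=t^(n-1)·e^(at)/(n-1)!
Here a=-2, n=2: t^1·e^(-2t)/1

Answer: t·e^(-2t)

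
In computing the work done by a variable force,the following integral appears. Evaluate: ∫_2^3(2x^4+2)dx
Step 1: Find antiderivative F(x)=(2/5)x^5 + 2x
Step 2: F(3) - F(2)=516/5 - (84/5)=432/5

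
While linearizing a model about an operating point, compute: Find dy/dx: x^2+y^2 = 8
Differentiate: 2x+2y·(dy/dx)=0
dy/dx=-2x/(2y)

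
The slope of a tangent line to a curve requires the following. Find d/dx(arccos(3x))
d/dx[arccos(u)] = -u'/√(1-u²), u = 3x, u' = 3

Answer: -3/√(1 - 9x²)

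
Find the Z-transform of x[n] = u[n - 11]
Using the time-shift property: Z{u[n-11]} = z^(-11)*z/(z-1)
= z^(-10)/(z-1)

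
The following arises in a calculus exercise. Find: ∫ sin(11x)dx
Using substitution u=11x: ∫ sin(u) du/11=-cos(u)/11+C

Answer: (-1/11)cos(11x)+C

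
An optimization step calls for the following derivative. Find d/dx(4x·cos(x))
Product rule: (fg)'=f'g+fg'
f=4x, f'=4
g=cos(x), g'=-sin(x)

Answer: 4·cos(x)-4x·sin(x)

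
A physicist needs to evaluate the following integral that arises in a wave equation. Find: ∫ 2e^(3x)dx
Since d/dx[e^(3x)] = 3e^(3x), we get 2/3 e^(3x)+C

Answer: (2/3)e^(3x)+C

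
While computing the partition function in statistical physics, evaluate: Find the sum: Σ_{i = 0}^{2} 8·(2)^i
Geometric series: S=a(1 - r^n)/(1 - r)
a=8, r=2, n=3
S=8(1 - 8)/-1=56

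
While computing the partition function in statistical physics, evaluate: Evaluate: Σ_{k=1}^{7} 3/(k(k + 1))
Partial fractions: 3/(k(k+1)) = 3/k - 3/(k+1)
Telescoping sum: 3(1-1/8) = 3·7/8

Answer: 21/8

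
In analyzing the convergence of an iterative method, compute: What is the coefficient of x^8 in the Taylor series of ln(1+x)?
ln(1+x)=Σ (-1)^(n+1) x^n/n
Coefficient of x^8=(-1)^9/8=-1/8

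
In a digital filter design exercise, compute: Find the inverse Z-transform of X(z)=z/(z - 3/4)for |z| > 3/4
Standard pair: z/(z-a) <-> a^n*u[n] for causal signals
With a = 3/4: x[n] = (3/4)^n*u[n]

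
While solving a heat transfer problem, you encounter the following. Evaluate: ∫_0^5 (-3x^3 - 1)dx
Step 1: Find antiderivative F(x)=(-3/4)x^4 - x
Step 2: F(5) - F(0)=-1895/4 - (0)=-1895/4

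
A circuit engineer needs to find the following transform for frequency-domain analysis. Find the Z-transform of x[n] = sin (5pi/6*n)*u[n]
Z{sin(w0*n)*u[n]}=z*sin(w0)/(z^2-2z*cos(w0)+1)
With w0=5pi/6: X(z)=z*sin(5pi/6)/(z^2-2z*cos(5pi/6)+1)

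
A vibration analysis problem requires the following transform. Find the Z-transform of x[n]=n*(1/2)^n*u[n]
Using the property Z{n * a^n * u[n]}=az/(z-a)^2
With a=1/2: X(z)=(1/2)z/(z - 1/2)^2, |z| > 1/2

Answer: (1/2)z/(z - 1/2)^2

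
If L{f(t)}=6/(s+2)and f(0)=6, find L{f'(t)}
L{f'(t)} = s·F(s) - f(0) = 6s/(s + 2) - 6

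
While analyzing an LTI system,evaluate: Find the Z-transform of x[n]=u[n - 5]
Using the time-shift property: Z{u[n-5]} = z^(-5)*z/(z-1)
= z^(-4)/(z-1)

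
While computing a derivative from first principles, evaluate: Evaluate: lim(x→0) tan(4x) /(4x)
tan(u) ≈ u for small u:
tan(4x)/(4x) ≈ 4x/(4x)=4/4

Answer: 1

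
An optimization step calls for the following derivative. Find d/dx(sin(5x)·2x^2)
Product rule: (fg)' = f'g + fg'
f = sin(5x), f' = 5·cos(5x)
g = 2x^2, g' = 4x

Answer: 10·cos(5x)·x^2 + 4·sin(5x)·x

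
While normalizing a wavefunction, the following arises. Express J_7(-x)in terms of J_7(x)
For integer n: J_n(-x) = (-1)^n J_n(x)
With n = 7: J_7(-x) = (-1)^7 J_7(x) = -J_7(x)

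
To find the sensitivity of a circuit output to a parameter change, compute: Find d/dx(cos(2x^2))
Chain rule: d/dx[cos(u)] = -sin(u)·u' where u = 2x^2
u' = 4x

Answer: -4x·sin(2x^2)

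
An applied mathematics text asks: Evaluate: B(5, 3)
B(x,y) = Γ(x)Γ(y)/Γ(x+y) = (x-1)!(y-1)!/(x+y-1)!
B(5,3) = 4!·2!/7! = 1/105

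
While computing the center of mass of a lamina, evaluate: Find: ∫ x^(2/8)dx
Power rule: ∫ x^(1/4) dx = x^(5/4)/(5/4) + C

Answer: (4/5)·x^(5/4) + C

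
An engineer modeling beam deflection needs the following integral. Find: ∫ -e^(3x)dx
Since d/dx[e^(3x)] = 3e^(3x), we get -1/3 e^(3x) + C

Answer: (-1/3)e^(3x) + C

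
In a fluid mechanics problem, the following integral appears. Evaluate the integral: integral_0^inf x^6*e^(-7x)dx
This is a Gamma integral. Substitute u=7x (du=7 dx):
integral_0^inf x^6 * e^(-7x) dx=(1/7^7) integral_0^inf u^6 * e^(-u) du
=Gamma(7)/7^7=6!/7^7=720/823543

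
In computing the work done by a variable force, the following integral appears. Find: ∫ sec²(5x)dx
Since d/dx[tan(5x)] = 5sec²(5x), integral = tan(5x)/5+C

Answer: (1/5)tan(5x)+C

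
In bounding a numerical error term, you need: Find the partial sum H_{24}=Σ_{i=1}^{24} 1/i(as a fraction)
H_24=1 + 1/2 + 1/3 + ... + 1/24
=1347822955/356948592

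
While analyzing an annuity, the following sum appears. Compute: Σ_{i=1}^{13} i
Using formula: Σ i^1=n(n+1)/2=13·14/2=91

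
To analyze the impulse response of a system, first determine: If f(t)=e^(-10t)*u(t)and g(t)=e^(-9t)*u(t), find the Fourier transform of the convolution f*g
By the convolution theorem: F{f * g} = F(omega) * G(omega)
F(omega) = 1/(10+j * omega), G(omega) = 1/(9+j * omega)
F{f * g} = 1/((10+j * omega)(9+j * omega))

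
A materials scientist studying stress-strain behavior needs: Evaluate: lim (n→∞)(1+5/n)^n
This is the definition of e^5: lim(1+5/n)^n = e^5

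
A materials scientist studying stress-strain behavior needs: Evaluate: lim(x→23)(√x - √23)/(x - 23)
Multiply by conjugate (√x+√23)/(√x+√23):
= (x - 23)/((x - 23)(√x+√23)) = 1/(√x+√23)
As x → 23: 1/(2√23)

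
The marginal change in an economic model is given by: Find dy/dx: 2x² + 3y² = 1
Differentiate: 4x+6y·(dy/dx) = 0
dy/dx = -4x/(6y) = -(2/3)·(x/y)

Answer: dy/dx = -(2/3)·(x/y)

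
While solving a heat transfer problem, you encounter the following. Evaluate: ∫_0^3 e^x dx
Antiderivative: e^x
Evaluate: (e^3-1)

Answer: e^3-1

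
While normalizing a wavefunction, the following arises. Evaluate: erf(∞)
erf(∞) = 1 (the error function converges to 1)

Answer: 1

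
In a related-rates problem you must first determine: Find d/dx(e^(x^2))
Chain rule: d/dx[e^u] = e^u · u' where u = x^2
u' = 2x

Answer: 2x·e^(x^2)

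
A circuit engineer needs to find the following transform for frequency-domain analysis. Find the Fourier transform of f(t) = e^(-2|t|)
Using the standard pair: F{e^(-a|t|)} = 2a/(a^2 + omega^2)
With a = 2: F(omega) = 4/(4 + omega^2)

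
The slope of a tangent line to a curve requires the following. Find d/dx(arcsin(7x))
d/dx[arcsin(u)] = u'/√(1-u²), u = 7x, u' = 7

Answer: 7/√(1-49x²)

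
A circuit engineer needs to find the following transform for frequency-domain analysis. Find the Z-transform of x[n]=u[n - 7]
Using the time-shift property: Z{u[n-7]} = z^(-7) * z/(z-1)
= z^(-6)/(z-1)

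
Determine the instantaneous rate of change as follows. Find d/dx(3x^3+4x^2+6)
Power rule: d/dx(ax^n) = n·a·x^(n-1)
Term by term: 9·x^2+8·x

Answer: 9x^2+8x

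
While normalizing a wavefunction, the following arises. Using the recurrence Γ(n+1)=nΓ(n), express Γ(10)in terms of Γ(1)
Γ(10) = 9Γ(9) = 9·8Γ(8) = ... = 9!·Γ(1) = 362880·Γ(1)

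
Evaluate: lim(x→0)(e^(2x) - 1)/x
L'Hôpital (0/0): lim 2e^(2x)/1 = 2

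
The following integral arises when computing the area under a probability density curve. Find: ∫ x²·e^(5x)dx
Integration by parts twice:
First: u=x², dv=e^(5x) dx => x²e^(5x)/5 - (2/5)∫ xe^(5x) dx
Second (∫ xe^(5x) dx): xe^(5x)/5 - e^(5x)/25
Combining: e^(5x)(x²/5 - 2x/25 + 2/125) + C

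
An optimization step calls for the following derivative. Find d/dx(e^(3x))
Chain rule: d/dx[e^u] = e^u · u' where u = 3x
u' = 3

Answer: 3·e^(3x)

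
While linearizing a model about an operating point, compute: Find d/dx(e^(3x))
Chain rule: d/dx[e^u] = e^u · u' where u = 3x
u' = 3

Answer: 3·e^(3x)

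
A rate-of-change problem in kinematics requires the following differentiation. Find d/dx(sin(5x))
Chain rule: d/dx[sin(u)]=cos(u)·u' where u=5x
u'=5

Answer: 5·cos(5x)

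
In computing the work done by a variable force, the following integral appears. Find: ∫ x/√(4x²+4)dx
Let u=4x² + 4, du=8x dx
∫ (1/8)·u^(-1/2) du=√u/4 + C

Answer: √(4x² + 4)/4 + C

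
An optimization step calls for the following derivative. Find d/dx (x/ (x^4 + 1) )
Quotient rule: (f/g)' = (f'g - fg')/g²
f = x, f' = 1
g = x^4+1, g' = 4x^3

Answer: (1·(x^4+1)-4x^4)/(x^4+1)²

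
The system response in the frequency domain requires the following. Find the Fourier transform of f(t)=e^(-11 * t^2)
The Fourier transform of a Gaussian e^(-a * t^2) is sqrt(pi/a) * e^(-omega^2/(4a)).
With a = 11: F(omega) = sqrt(pi/11) * e^(-omega^2/44)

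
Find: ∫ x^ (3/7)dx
Power rule: ∫ x^(3/7) dx = x^(10/7)/(10/7) + C

Answer: (7/10)·x^(10/7) + C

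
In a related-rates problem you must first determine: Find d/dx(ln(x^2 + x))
Chain rule: d/dx[ln(u)] = u'/u where u = x^2 + x
u' = 2x + 1

Answer: (2x + 1)/(x^2 + x)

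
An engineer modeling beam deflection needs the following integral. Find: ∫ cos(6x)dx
Using substitution u = 6x: ∫ cos(u) du/6 = sin(u)/6+C

Answer: (1/6)sin(6x)+C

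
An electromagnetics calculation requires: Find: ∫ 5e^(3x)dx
Since d/dx[e^(3x)]=3e^(3x), we get 5/3 e^(3x)+C

Answer: (5/3)e^(3x)+C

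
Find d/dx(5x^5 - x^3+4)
Power rule: d/dx(ax^n)=n·a·x^(n-1)
Term by term: 25·x^4-3·x^2

Answer: 25x^4-3x^2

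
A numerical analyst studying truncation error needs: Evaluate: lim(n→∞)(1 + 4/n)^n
This is the definition of e^4: lim(1+4/n)^n = e^4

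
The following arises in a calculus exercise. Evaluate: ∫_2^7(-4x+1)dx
Step 1: Find antiderivative F(x) = -2x^2+x
Step 2: F(7) - F(2) = -91 - (-6) = -85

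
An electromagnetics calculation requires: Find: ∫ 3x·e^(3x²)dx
Let u = 3x², du = 6x dx
∫ (1/2)e^u du = e^u/2 + C

Answer: e^(3x²)/2 + C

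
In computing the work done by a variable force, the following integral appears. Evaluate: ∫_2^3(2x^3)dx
Step 1: Find antiderivative F(x)=(1/2)x^4
Step 2: F(3) - F(2)=81/2 - (8)=65/2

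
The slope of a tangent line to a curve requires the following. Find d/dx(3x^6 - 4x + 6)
Power rule: d/dx(ax^n) = n·a·x^(n-1)
Term by term: 18·x^5-4

Answer: 18x^5-4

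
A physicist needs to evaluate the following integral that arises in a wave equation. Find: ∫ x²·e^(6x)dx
Integration by parts twice:
First: u = x², dv = e^(6x) dx => x²e^(6x)/6 - (2/6)∫ xe^(6x) dx
Second (∫ xe^(6x) dx): xe^(6x)/6 - e^(6x)/36
Combining: e^(6x)(x²/6 - 2x/36 + 2/216) + C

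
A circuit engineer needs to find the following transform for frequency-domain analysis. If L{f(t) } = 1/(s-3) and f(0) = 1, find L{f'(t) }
L{f'(t)} = s·F(s) - f(0) = s/(s-3)-1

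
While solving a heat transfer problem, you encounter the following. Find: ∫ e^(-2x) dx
Since d/dx[e^(-2x)] = -2e^(-2x), we get -1/2 e^(-2x) + C

Answer: (-1/2)e^(-2x) + C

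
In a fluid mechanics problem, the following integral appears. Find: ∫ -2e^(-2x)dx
Since d/dx[e^(-2x)]=-2e^(-2x), we get 1 e^(-2x) + C

Answer: e^(-2x) + C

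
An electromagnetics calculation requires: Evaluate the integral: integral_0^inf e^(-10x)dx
integral_0^inf e^(-10x) dx = [-1/10*e^(-10x)]_0^inf
= 0 - (-1/10) = 1/10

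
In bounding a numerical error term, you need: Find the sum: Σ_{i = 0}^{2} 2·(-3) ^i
Geometric series: S=a(1 - r^n)/(1 - r)
a=2, r=-3, n=3
S=2(1+27)/4=14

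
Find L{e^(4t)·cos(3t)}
First shifting: L{e^(at)f(t)} = F(s-a)
L{cos(3t)} = s/(s²+9)
Shift: (s-4)/((s-4)²+9)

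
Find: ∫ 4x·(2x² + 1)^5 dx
Let u = 2x² + 1, du = 4x dx
∫ u^5 du = u^6/6 + C

Answer: (2x² + 1)^6/6 + C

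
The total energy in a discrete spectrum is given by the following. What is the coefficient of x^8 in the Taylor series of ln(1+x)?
ln(1+x)=Σ (-1)^(n+1) x^n/n
Coefficient of x^8=(-1)^9/8=-1/8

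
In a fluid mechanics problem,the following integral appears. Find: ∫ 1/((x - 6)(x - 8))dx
Partial fractions: 1/((x-6)(x-8))=A/(x-6)+B/(x-8)
A=-1/2, B=1/2
∫ [-1/2· 1/(x-6)+1/2· 1/(x-8)] dx
=(1/2)[ln|x-8| - ln|x-6|]+C

Answer: (1/2)·ln|(x-8)/(x-6)|+C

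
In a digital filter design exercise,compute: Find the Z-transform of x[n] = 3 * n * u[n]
Z{n * u[n]}=z/(z-1)^2
By linearity: Z{3 * n * u[n]}=3z/(z-1)^2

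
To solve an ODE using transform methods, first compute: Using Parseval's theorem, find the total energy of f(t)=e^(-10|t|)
Parseval's theorem: E = integral |f(t)|^2 dt = (1/2pi) integral |F(omega)|^2 domega
E = integral_{-inf}^{inf} e^(-20|t|) dt = 2*integral_0^inf e^(-20t) dt = 2/(2*10) = 1/10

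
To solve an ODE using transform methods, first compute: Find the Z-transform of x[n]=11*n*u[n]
Z{n * u[n]}=z/(z-1)^2
By linearity: Z{11 * n * u[n]}=11z/(z-1)^2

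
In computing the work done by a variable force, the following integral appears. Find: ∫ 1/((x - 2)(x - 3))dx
Partial fractions: 1/((x-2)(x-3))=A/(x-2) + B/(x-3)
A=-1, B=1
∫ [-1· 1/(x-2) + 1· 1/(x-3)] dx
=(1)[ln|x-3| - ln|x-2|] + C

Answer: ln|(x-3)/(x-2)| + C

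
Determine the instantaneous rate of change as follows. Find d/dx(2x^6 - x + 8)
Power rule: d/dx(ax^n) = n·a·x^(n-1)
Term by term: 12·x^5 - 1

Answer: 12x^5 - 1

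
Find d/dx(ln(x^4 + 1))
Chain rule: d/dx[ln(u)]=u'/u where u=x^4+1
u'=4x^3

Answer: (4x^3)/(x^4+1)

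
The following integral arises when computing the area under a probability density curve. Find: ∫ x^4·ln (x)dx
By parts: u=ln(x), dv=x^4 dx
du=1/x dx, v=x^5/5
=x^5·ln(x)/5 - ∫ x^4/5 dx
=x^5·ln(x)/5 - x^5/25 + C

Answer: x^5(ln(x)/5 - 1/25) + C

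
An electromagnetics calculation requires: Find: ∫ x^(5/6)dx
Power rule: ∫ x^(5/6) dx=x^(11/6)/(11/6) + C

Answer: (6/11)·x^(11/6) + C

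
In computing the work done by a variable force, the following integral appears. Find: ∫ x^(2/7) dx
Power rule: ∫ x^(2/7) dx=x^(9/7)/(9/7) + C

Answer: (7/9)·x^(9/7) + C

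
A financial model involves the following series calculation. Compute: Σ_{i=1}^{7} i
Using formula: Σ i^1=n(n+1)/2=7·8/2=28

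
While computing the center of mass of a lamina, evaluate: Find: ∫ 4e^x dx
Since d/dx[e^x]=+ e^x, we get 4e^x + C

Answer: 4e^x + C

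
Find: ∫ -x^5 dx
Using power rule: ∫ -x^5 dx=-1/6 x^6+C=(-1/6)x^6+C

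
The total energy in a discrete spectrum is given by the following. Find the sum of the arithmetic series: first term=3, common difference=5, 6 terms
Last term: a_n=3+(6-1)·5=28
Sum=n(a_1+a_n)/2=6(3+28)/2=93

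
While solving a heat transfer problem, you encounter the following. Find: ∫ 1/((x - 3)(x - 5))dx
Partial fractions: 1/((x-3)(x-5)) = A/(x-3) + B/(x-5)
A = -1/2, B = 1/2
∫ [-1/2· 1/(x-3) + 1/2· 1/(x-5)] dx
= (1/2)[ln|x-5| - ln|x-3|] + C

Answer: (1/2)·ln|(x-5)/(x-3)| + C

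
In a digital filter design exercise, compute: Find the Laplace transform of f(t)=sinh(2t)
L{sinh(at)}=a/(s²-a²)
L{sinh(2t)}=2/(s²-4)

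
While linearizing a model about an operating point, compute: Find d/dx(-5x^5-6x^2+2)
Power rule: d/dx(ax^n)=n·a·x^(n-1)
Term by term: -25·x^4-12·x

Answer: -25x^4-12x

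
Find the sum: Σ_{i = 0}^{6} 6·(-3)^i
Geometric series: S = a(1 - r^n)/(1 - r)
a = 6, r = -3, n = 7
S = 6(1+2187)/4 = 3282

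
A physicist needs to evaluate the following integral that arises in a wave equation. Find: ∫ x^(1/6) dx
Power rule: ∫ x^(1/6) dx = x^(7/6)/(7/6)+C

Answer: (6/7)·x^(7/6)+C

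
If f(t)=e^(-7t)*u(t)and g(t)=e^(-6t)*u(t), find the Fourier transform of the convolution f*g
By the convolution theorem: F{f*g} = F(omega)*G(omega)
F(omega) = 1/(7 + j*omega), G(omega) = 1/(6 + j*omega)
F{f*g} = 1/((7 + j*omega)(6 + j*omega))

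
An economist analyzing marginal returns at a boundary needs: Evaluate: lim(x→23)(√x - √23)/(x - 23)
Multiply by conjugate (√x+√23)/(√x+√23):
= (x - 23)/((x - 23)(√x+√23)) = 1/(√x+√23)
As x → 23: 1/(2√23)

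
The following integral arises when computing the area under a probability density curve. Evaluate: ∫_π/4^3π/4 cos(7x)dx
Antiderivative: sin(7x)/7
Evaluate at bounds: [sin(7·3π/4)/7] - [sin(7·π/4)/7]
=((-√2/2) - (-√2/2))/7=0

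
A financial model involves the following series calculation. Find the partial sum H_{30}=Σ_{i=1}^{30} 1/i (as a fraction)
H_30=1+1/2+1/3+...+1/30
=9304682830147/2329089562800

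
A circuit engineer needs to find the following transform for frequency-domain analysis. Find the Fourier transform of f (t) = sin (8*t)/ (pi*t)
sin(W*t)/(pi*t) = (W/pi)*sinc(W*t/pi) is the impulse response of the ideal low-pass filter with cutoff W (here W = 8).
Its Fourier transform is a rectangular function:
F(omega) = 1 for |omega| < 8, 0 otherwise

Answer: rect(omega/16) [i.e., 1 for |omega| < 8, 0 otherwise]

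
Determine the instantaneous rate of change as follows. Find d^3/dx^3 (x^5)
Apply power rule 3 times:
d^1: 5x^4
d^2: 20x^3
d^3: 60x^2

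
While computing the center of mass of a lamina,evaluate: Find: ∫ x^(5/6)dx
Power rule: ∫ x^(5/6) dx=x^(11/6)/(11/6)+C

Answer: (6/11)·x^(11/6)+C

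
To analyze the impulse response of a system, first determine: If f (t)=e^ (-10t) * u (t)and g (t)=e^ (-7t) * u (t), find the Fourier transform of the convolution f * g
By the convolution theorem: F{f*g} = F(omega)*G(omega)
F(omega) = 1/(10 + j*omega), G(omega) = 1/(7 + j*omega)
F{f*g} = 1/((10 + j*omega)(7 + j*omega))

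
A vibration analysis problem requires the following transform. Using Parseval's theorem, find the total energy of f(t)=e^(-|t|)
Parseval's theorem: E = integral |f(t)|^2 dt = (1/2pi) integral |F(omega)|^2 domega
E = integral_{-inf}^{inf} e^(-2|t|) dt = 2*integral_0^inf e^(-2t) dt = 2/(2*1) = 1/1

Answer: 1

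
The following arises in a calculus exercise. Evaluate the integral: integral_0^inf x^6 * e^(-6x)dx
This is a Gamma integral. Substitute u=6x (du=6 dx):
integral_0^inf x^6 * e^(-6x) dx=(1/6^7) integral_0^inf u^6 * e^(-u) du
=Gamma(7)/6^7=6!/6^7=720/279936

Answer: 5/1944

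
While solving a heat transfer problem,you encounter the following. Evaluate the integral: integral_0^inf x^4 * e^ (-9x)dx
This is a Gamma integral. Substitute u = 9x (du = 9 dx):
integral_0^inf x^4*e^(-9x) dx = (1/9^5) integral_0^inf u^4*e^(-u) du
= Gamma(5)/9^5 = 4!/9^5 = 24/59049

Answer: 8/19683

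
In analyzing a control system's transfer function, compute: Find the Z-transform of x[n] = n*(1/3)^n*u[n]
Using the property Z{n*a^n*u[n]} = az/(z-a)^2
With a = 1/3: X(z) = (1/3)z/(z - 1/3)^2, |z| > 1/3

Answer: (1/3)z/(z - 1/3)^2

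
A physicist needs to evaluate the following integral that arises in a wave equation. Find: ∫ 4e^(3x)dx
Since d/dx[e^(3x)]=3e^(3x), we get 4/3 e^(3x) + C

Answer: (4/3)e^(3x) + C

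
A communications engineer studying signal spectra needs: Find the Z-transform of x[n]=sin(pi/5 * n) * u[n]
Z{sin(w0 * n) * u[n]}=z * sin(w0)/(z^2 - 2z * cos(w0) + 1)
With w0=pi/5: X(z)=z * sin(pi/5)/(z^2 - 2z * cos(pi/5) + 1)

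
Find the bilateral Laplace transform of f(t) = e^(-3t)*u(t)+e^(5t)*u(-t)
For e^(-3t)*u(t): L = 1/(s+3), Re(s) > -3
For e^(5t)*u(-t): L = -1/(s-5), Re(s) < 5
Combined: F(s) = 1/(s+3)-1/(s-5), -3 < Re(s) < 5

Answer: 1/(s+3)-1/(s-5), ROC: -3 < Re(s) < 5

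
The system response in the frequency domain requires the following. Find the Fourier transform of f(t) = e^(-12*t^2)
The Fourier transform of a Gaussian e^(-a*t^2) is sqrt(pi/a)*e^(-omega^2/(4a)).
With a=12: F(omega)=sqrt(pi/12)*e^(-omega^2/48)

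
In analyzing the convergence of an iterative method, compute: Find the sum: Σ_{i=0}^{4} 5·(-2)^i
Geometric series: S = a(1 - r^n)/(1 - r)
a = 5, r = -2, n = 5
S = 5(1+32)/3 = 55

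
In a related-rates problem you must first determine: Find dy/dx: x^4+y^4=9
Differentiate: 4x^3+4y^3·(dy/dx) = 0
dy/dx = -4x^3/(4y^3)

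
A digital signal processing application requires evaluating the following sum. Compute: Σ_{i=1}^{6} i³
Using formula: Σ i^3 = [n(n+1)/2]² = [6·7/2]² = 441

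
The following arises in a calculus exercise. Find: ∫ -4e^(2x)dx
Since d/dx[e^(2x)]=2e^(2x), we get -2 e^(2x) + C

Answer: -2e^(2x) + C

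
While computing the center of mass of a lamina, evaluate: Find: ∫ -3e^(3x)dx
Since d/dx[e^(3x)]=3e^(3x), we get -1 e^(3x) + C

Answer: -e^(3x) + C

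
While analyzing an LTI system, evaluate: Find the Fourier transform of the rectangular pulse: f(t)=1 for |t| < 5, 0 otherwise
F(omega)=integral from -5 to 5 of e^(-j*omega*t) dt
=2*sin(5*omega)/omega=10*sinc(5*omega/pi)

Answer: 2*sin(5*omega)/omega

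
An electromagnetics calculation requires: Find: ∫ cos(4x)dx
Using substitution u=4x: ∫ cos(u) du/4=sin(u)/4 + C

Answer: (1/4)sin(4x) + C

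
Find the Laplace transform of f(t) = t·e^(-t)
L{t·e^(at)} = 1/(s-a)²
L{t·e^(-t)} = 1/(s+1)²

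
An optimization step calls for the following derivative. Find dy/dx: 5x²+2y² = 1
Differentiate: 10x+4y·(dy/dx)=0
dy/dx=-10x/(4y)=-(5/2)·(x/y)

Answer: dy/dx=-(5/2)·(x/y)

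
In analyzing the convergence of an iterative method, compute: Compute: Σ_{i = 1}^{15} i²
Using formula: Σ i^2=n(n+1)(2n+1)/6=15·16·31/6=1240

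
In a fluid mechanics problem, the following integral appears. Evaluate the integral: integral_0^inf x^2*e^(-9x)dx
This is a Gamma integral. Substitute u=9x (du=9 dx):
integral_0^inf x^2*e^(-9x) dx=(1/9^3) integral_0^inf u^2*e^(-u) du
=Gamma(3)/9^3=2!/9^3=2/729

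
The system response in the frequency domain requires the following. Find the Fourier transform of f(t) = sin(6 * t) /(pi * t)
sin(W*t)/(pi*t) = (W/pi)*sinc(W*t/pi) is the impulse response of the ideal low-pass filter with cutoff W (here W = 6).
Its Fourier transform is a rectangular function:
F(omega) = 1 for |omega| < 6, 0 otherwise

Answer: rect(omega/12) [i.e., 1 for |omega| < 6, 0 otherwise]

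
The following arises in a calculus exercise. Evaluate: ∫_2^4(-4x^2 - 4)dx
Step 1: Find antiderivative F(x)=(-4/3)x^3 - 4x
Step 2: F(4) - F(2)=-304/3 - (-56/3)=-248/3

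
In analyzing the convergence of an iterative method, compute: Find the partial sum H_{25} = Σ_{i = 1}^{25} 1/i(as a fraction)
H_25=1 + 1/2 + 1/3 + ... + 1/25
=34052522467/8923714800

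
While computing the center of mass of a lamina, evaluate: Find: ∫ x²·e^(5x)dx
Integration by parts twice:
First: u=x², dv=e^(5x) dx => x²e^(5x)/5 - (2/5)∫ xe^(5x) dx
Second (∫ xe^(5x) dx): xe^(5x)/5 - e^(5x)/25
Combining: e^(5x)(x²/5-2x/25+2/125)+C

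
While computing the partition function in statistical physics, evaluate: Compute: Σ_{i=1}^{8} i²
Using formula: Σ i^2=n(n + 1)(2n + 1)/6=8·9·17/6=204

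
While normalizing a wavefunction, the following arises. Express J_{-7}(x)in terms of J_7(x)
For integer n: J_{-n}(x) = (-1)^n J_n(x)
With n = 7: J_{-7}(x) = (-1)^7 J_7(x) = -J_7(x)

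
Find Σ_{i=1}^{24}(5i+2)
= 5·Σ i + 2·24 = 5·300 + 48 = 1548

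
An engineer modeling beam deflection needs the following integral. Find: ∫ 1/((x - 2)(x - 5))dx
Partial fractions: 1/((x-2)(x-5)) = A/(x-2) + B/(x-5)
A = -1/3, B = 1/3
∫ [-1/3· 1/(x-2) + 1/3· 1/(x-5)] dx
= (1/3)[ln|x-5| - ln|x-2|] + C

Answer: (1/3)·ln|(x-5)/(x-2)| + C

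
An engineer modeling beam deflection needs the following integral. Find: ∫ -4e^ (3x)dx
Since d/dx[e^(3x)]=3e^(3x), we get -4/3 e^(3x)+C

Answer: (-4/3)e^(3x)+C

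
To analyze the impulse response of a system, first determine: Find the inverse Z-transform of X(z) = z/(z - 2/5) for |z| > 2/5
Standard pair: z/(z-a) <-> a^n*u[n] for causal signals
With a = 2/5: x[n] = (2/5)^n*u[n]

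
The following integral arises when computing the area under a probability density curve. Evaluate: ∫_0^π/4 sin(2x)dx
Antiderivative: -cos(2x)/2
Evaluate at bounds: [-cos(2·π/4)/2] - [-cos(2·0)/2]
= (-(0)+(1))/2 = 1/2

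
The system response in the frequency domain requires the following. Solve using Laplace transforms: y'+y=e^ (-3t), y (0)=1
Take L: sY - 1+Y=1/(s+3)
Y(s+1)=1/(s+3)+1
Y=1/((s+3)(s+1))+1/(s+1)
Partial fractions: 1/((s+3)(s+1))=-(1/2)/(s+3)+(1/2)/(s+1)
So Y=-(1/2)/(s+3)+(3/2)/(s+1)
Inverse Laplace transform (L^(-1){1/(s+3)}=e^(-3t), L^(-1){1/(s+1)}=e^(-t)):

Answer: y(t)=(-1/2)·e^(-3t)+(3/2)·e^(-t)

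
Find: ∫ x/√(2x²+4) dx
Let u = 2x² + 4, du = 4x dx
∫ (1/4)·u^(-1/2) du = √u/2 + C

Answer: √(2x² + 4)/2 + C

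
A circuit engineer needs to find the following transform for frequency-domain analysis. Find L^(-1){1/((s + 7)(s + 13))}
Partial fractions: 1/((s + 7)(s + 13))=A/(s + 7) + B/(s + 13)
Cover-up: A=1/(s + 13)|_{s=-7}=1/6; B=1/(s + 7)|_{s=-13}=-1/6
L^(-1)=(1/6)e^(-7t) - (1/6)e^(-13t)

Answer: (1/6)(e^(-7t) - e^(-13t))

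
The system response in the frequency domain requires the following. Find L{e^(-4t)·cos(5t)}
First shifting: L{e^(at)f(t)} = F(s-a)
L{cos(5t)} = s/(s²+25)
Shift: (s+4)/((s+4)²+25)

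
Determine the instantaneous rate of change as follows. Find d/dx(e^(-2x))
Chain rule: d/dx[e^u] = e^u · u' where u = -2x
u' = -2

Answer: -2·e^(-2x)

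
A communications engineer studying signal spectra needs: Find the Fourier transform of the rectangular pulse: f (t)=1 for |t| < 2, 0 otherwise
F(omega) = integral from -2 to 2 of e^(-j * omega * t) dt
= 2 * sin(2 * omega)/omega = 4 * sinc(2 * omega/pi)

Answer: 2 * sin(2 * omega)/omega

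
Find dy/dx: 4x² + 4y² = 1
Differentiate: 8x + 8y·(dy/dx)=0
dy/dx=-8x/(8y)=-1·(x/y)

Answer: dy/dx=-1·(x/y)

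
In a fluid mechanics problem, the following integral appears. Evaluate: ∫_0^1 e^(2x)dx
Antiderivative: (1/2)e^(2x)
Evaluate: (1/2)(e^2 - 1)

Answer: (e^2 - 1)/2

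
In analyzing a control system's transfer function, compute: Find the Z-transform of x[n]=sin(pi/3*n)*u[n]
Z{sin(w0*n)*u[n]}=z*sin(w0)/(z^2-2z*cos(w0)+1)
With w0=pi/3: X(z)=z*sin(pi/3)/(z^2-2z*cos(pi/3)+1)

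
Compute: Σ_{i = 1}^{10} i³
Using formula: Σ i^3=[n(n + 1)/2]²=[10·11/2]²=3025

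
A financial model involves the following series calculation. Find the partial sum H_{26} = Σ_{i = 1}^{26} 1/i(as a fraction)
H_26=1+1/2+1/3+...+1/26
=34395742267/8923714800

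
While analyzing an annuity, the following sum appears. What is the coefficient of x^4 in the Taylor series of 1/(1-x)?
1/(1-x)=Σ x^n for |x|<1
All coefficients are 1

Answer: 1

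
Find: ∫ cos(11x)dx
Using substitution u = 11x: ∫ cos(u) du/11 = sin(u)/11+C

Answer: (1/11)sin(11x)+C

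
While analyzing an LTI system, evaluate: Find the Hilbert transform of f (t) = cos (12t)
The Hilbert transform shifts each frequency component by -pi/2.
H{cos(wt)} = sin(wt)
With w = 12: H{cos(12t)} = sin(12t)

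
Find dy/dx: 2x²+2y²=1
Differentiate: 4x + 4y·(dy/dx)=0
dy/dx=-4x/(4y)=-1·(x/y)

Answer: dy/dx=-1·(x/y)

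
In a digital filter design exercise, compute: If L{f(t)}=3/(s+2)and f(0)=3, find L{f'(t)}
L{f'(t)}=s·F(s) - f(0)=3s/(s + 2) - 3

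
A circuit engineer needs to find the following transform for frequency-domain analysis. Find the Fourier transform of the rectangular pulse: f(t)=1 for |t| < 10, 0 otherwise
F(omega) = integral from -10 to 10 of e^(-j * omega * t) dt
= 2 * sin(10 * omega)/omega = 20 * sinc(10 * omega/pi)

Answer: 2 * sin(10 * omega)/omega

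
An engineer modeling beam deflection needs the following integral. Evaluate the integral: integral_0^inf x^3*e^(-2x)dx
This is a Gamma integral. Substitute u=2x (du=2 dx):
integral_0^inf x^3 * e^(-2x) dx=(1/2^4) integral_0^inf u^3 * e^(-u) du
=Gamma(4)/2^4=3!/2^4=6/16

Answer: 3/8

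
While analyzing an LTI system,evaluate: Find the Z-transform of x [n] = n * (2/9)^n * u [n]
Using the property Z{n * a^n * u[n]}=az/(z-a)^2
With a=2/9: X(z)=(2/9)z/(z - 2/9)^2, |z| > 2/9

Answer: (2/9)z/(z - 2/9)^2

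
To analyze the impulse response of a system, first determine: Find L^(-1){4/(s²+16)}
L^(-1){w/(s² + w²)} = sin(wt)
Here w = 4

Answer: sin(4t)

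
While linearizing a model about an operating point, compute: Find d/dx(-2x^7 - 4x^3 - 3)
Power rule: d/dx(ax^n) = n·a·x^(n-1)
Term by term: -14·x^6 - 12·x^2

Answer: -14x^6 - 12x^2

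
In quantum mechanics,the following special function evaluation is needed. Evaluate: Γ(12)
Γ(n) = (n-1)! for positive integers
Γ(12) = 11! = 39916800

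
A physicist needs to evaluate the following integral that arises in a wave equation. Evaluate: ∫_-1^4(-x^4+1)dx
Step 1: Find antiderivative F(x)=(-1/5)x^5 + x
Step 2: F(4) - F(-1)=-1004/5 - (-4/5)=-200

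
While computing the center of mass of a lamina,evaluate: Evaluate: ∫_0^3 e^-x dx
Antiderivative: -e^-x
Evaluate: -(e^-3-1)

Answer: (e^-3-1)/(-1)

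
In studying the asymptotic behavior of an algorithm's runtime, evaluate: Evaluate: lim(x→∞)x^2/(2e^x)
Apply L'Hôpital 2 times (∞/∞ each time):
Eventually get 2!/(2e^x) → 0

Answer: 0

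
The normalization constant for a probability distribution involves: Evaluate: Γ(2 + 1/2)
Γ(n+1/2) = (2n)!√π/(4^n·n!)
= 24√π/(16·2) = (3/4)·√π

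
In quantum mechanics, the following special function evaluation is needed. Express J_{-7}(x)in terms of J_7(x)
For integer n: J_{-n}(x) = (-1)^n J_n(x)
With n = 7: J_{-7}(x) = (-1)^7 J_7(x) = -J_7(x)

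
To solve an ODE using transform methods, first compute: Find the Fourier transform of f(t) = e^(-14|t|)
Using the standard pair: F{e^(-a|t|)} = 2a/(a^2+omega^2)
With a = 14: F(omega) = 28/(196+omega^2)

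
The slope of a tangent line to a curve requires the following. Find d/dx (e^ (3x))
Chain rule: d/dx[e^u]=e^u · u' where u=3x
u'=3

Answer: 3·e^(3x)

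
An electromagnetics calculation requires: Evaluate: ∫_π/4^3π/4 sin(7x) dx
Antiderivative: -cos(7x)/7
Evaluate at bounds: [-cos(7·3π/4)/7] - [-cos(7·π/4)/7]
= (-(-√2/2)+(√2/2))/7 = √2/7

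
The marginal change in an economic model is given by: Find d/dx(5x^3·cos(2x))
Product rule: (fg)' = f'g + fg'
f = 5x^3, f' = 15x^2
g = cos(2x), g' = -2·sin(2x)

Answer: 15x^2·cos(2x) - 10x^3·sin(2x)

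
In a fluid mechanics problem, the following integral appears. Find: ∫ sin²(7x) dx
Using identity sin²(u)=(1 - cos(2u))/2:
∫ (1 - cos(14x))/2 dx=x/2 - sin(14x)/28 + C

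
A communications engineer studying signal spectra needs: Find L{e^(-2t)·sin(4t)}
First shifting: L{e^(at)f(t)}=F(s-a)
L{sin(4t)}=4/(s²+16)
Shift: 4/((s+2)²+16)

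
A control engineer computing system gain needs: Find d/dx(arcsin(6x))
d/dx[arcsin(u)] = u'/√(1-u²), u = 6x, u' = 6

Answer: 6/√(1 - 36x²)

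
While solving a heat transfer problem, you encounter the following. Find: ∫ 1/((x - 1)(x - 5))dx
Partial fractions: 1/((x-1)(x-5)) = A/(x-1) + B/(x-5)
A = -1/4, B = 1/4
∫ [-1/4· 1/(x-1) + 1/4· 1/(x-5)] dx
= (1/4)[ln|x-5| - ln|x-1|] + C

Answer: (1/4)·ln|(x-5)/(x-1)| + C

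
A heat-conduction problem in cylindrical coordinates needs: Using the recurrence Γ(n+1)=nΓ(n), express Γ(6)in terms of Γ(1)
Γ(6) = 5Γ(5) = 5·4Γ(4) = ... = 5!·Γ(1) = 120·Γ(1)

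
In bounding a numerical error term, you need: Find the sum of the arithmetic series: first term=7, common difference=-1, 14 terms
Last term: a_n=7 + (14 - 1)·-1=-6
Sum=n(a_1 + a_n)/2=14(7 + (-6))/2=7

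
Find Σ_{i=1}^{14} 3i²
= 3·n(n+1)(2n+1)/6 = 3·14·15·29/6 = 3045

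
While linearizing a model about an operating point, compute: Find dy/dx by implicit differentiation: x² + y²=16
Differentiate both sides: 2x+2y·(dy/dx)=0
Solve: dy/dx=-2x/(2y)=-x/y

Answer: dy/dx=-x/y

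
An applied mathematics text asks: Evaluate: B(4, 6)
B(x,y) = Γ(x)Γ(y)/Γ(x+y) = (x-1)!(y-1)!/(x+y-1)!
B(4,6) = 3!·5!/9! = 1/504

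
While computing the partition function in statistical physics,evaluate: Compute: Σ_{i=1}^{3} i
Using formula: Σ i^1=n(n + 1)/2=3·4/2=6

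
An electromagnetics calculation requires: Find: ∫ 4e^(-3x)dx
Since d/dx[e^(-3x)]=-3e^(-3x), we get -4/3 e^(-3x) + C

Answer: (-4/3)e^(-3x) + C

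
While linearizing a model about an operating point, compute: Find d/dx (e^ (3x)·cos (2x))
Product rule: (fg)' = f'g + fg'
f = e^(3x), f' = 3·e^(3x)
g = cos(2x), g' = -2·sin(2x)

Answer: 3·e^(3x)·cos(2x) - 2·e^(3x)·sin(2x)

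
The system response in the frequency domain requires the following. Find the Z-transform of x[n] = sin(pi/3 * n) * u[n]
Z{sin(w0 * n) * u[n]}=z * sin(w0)/(z^2 - 2z * cos(w0) + 1)
With w0=pi/3: X(z)=z * sin(pi/3)/(z^2 - 2z * cos(pi/3) + 1)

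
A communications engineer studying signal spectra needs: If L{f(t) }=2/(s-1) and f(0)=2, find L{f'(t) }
L{f'(t)}=s·F(s) - f(0)=2s/(s-1) - 2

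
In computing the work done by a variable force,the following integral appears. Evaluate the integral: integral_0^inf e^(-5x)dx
integral_0^inf e^(-5x) dx = [-1/5 * e^(-5x)]_0^inf
= 0 - (-1/5) = 1/5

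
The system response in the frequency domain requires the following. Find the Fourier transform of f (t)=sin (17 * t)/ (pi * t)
sin(W*t)/(pi*t) = (W/pi)*sinc(W*t/pi) is the impulse response of the ideal low-pass filter with cutoff W (here W = 17).
Its Fourier transform is a rectangular function:
F(omega) = 1 for |omega| < 17, 0 otherwise

Answer: rect(omega/34) [i.e., 1 for |omega| < 17, 0 otherwise]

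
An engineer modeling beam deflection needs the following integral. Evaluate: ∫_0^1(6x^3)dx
Step 1: Find antiderivative F(x)=(3/2)x^4
Step 2: F(1) - F(0)=3/2 - (0)=3/2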